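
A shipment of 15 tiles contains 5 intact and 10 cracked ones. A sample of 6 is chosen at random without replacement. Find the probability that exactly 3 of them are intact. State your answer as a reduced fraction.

The sample space is all 6-subsets of the 15: C(15,6) = 5005.
Selections with exactly 3 intact: choose 3 of the 5 intact and 3 of the 10 cracked, C(5,3)·C(10,3) = 10·120 = 1200.
Probability = 1200/5005 = 240/1001.

240/1001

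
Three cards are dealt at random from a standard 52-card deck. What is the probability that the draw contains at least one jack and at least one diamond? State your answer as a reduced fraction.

There are C(52,3) = 22100 possible draws.
By inclusion-exclusion on the complements, draws missing all jacks or all diamonds: C(48,3) + C(39,3) − C(36,3) = 17296 + 9139 − 7140 = 19295.
So draws with at least one of each: 22100 − 19295 = 2805, probability 2805/22100 = 33/260.

33/260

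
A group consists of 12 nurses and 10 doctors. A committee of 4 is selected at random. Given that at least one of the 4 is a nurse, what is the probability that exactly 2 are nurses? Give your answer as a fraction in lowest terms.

Work in counts. Selections with at least one nurse: C(22,4) − C(10,4) = 7315 − 210 = 7105.
Of those, selections where exactly 2 are nurses: C(12,2)·C(10,2) = 66·45 = 2970.
Conditional probability = 2970/7105 = 594/1421.

594/1421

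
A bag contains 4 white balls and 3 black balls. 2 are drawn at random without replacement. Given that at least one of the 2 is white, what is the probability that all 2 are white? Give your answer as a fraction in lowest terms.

1/3

Work in counts. Selections with at least one white: C(7,2) − C(3,2) = 21 − 3 = 18.
Of those, selections where all 2 are white: C(4,2) = 6.
Conditional probability = 6/18 = 1/3.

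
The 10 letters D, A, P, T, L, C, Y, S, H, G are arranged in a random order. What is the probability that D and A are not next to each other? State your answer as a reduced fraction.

4/5

There are 10! = 3628800 arrangements.
Arrangements with D and A adjacent: 2·9! = 725760.
So not adjacent: 3628800 − 725760 = 2903040, probability 2903040/3628800 = 4/5.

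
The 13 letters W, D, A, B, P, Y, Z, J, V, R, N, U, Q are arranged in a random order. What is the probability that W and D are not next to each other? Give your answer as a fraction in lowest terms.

11/13

There are 13! = 6227020800 arrangements.
Arrangements with W and D adjacent: 2·12! = 958003200.
So not adjacent: 6227020800 − 958003200 = 5269017600, probability 5269017600/6227020800 = 11/13.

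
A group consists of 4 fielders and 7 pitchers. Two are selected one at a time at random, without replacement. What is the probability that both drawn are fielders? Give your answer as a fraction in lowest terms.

Multiply the conditional probabilities at each draw: 4/11 · 3/10 = 12/110 = 6/55.

6/55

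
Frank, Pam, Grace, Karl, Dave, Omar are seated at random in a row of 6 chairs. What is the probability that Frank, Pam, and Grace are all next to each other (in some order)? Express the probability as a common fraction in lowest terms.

1/5

There are 6! = 720 arrangements.
Treat the three as one block: 4! placements × 3! orders within the block = 24·6 = 144.
Probability = 144/720 = 1/5.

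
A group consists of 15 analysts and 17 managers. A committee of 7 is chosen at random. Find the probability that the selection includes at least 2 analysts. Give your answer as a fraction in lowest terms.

262/279

Total selections: C(32,7) = 3365856.
Favorable selections (at least 2 analysts): C(15,2)·C(17,5) + C(15,3)·C(17,4) + C(15,4)·C(17,3) + C(15,5)·C(17,2) + C(15,6)·C(17,1) + C(15,7)·C(17,0) = 649740 + 1082900 + 928200 + 408408 + 85085 + 6435 = 3160768.
Probability = 3160768/3365856 = 262/279.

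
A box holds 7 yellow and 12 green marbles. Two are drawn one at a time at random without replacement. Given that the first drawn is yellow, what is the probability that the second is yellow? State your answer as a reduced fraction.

After removing one yellow, 18 remain: 6 yellow and 12 green.
So the probability the next is yellow is 6/18 = 1/3.

1/3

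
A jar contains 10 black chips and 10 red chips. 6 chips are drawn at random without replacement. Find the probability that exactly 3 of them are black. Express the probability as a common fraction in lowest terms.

Total number of selections: C(20,6) = 38760.
Selections with exactly 3 black: choose 3 of the 10 black and 3 of the 10 red, C(10,3)·C(10,3) = 120·120 = 14400.
Probability = 14400/38760 = 120/323.

120/323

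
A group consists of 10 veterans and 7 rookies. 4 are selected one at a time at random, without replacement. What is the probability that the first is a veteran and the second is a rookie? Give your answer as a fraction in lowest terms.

Multiply the conditional probabilities at each draw: 10/17 · 7/16 = 70/272 = 35/136.

35/136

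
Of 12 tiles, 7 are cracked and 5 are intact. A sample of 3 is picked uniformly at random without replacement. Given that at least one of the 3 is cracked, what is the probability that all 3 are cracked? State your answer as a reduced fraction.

Work in counts. Selections with at least one cracked: C(12,3) − C(5,3) = 220 − 10 = 210.
Of those, selections where all 3 are cracked: C(7,3) = 35.
Conditional probability = 35/210 = 1/6.

1/6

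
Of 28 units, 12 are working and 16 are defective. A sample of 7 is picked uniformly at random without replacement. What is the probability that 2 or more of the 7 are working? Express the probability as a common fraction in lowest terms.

There are C(28,7) = 1184040 ways to choose the 7.
Count the complement (fewer than 2 working): C(12,0)·C(16,7) + C(12,1)·C(16,6) = 11440 + 96096 = 107536.
Probability = 1 − 107536/1184040 = 1076504/1184040 = 941/1035.

941/1035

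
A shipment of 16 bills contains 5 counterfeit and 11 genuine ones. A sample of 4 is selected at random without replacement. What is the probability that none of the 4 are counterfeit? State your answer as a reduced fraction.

There are C(16,4) = 1820 possible selections.
Selections with no counterfeit (all genuine): C(11,4) = 330.
Probability = 330/1820 = 33/182.

33/182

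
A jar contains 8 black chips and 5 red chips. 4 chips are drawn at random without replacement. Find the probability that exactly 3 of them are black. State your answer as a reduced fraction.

56/143

There are C(13,4) = 715 ways to choose 4 from 13.
Selections with exactly 3 black: choose 3 of the 8 black and 1 of the 5 red, C(8,3)·C(5,1) = 56·5 = 280.
Probability = 280/715 = 56/143.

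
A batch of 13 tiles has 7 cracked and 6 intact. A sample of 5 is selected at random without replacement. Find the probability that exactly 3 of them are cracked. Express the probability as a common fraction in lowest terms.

The sample space is all 5-subsets of the 13: C(13,5) = 1287.
Selections with exactly 3 cracked: choose 3 of the 7 cracked and 2 of the 6 intact, C(7,3)·C(6,2) = 35·15 = 525.
Probability = 525/1287 = 175/429.

175/429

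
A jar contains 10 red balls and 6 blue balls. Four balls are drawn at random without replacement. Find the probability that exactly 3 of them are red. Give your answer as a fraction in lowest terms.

Total number of selections: C(16,4) = 1820.
Selections with exactly 3 red: choose 3 of the 10 red and 1 of the 6 blue, C(10,3)·C(6,1) = 120·6 = 720.
Probability = 720/1820 = 36/91.

36/91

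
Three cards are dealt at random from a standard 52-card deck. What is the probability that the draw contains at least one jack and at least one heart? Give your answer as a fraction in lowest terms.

33/260

There are C(52,3) = 22100 possible draws.
By inclusion-exclusion on the complements, draws missing all jacks or all hearts: C(48,3) + C(39,3) − C(36,3) = 17296 + 9139 − 7140 = 19295.
So draws with at least one of each: 22100 − 19295 = 2805, probability 2805/22100 = 33/260.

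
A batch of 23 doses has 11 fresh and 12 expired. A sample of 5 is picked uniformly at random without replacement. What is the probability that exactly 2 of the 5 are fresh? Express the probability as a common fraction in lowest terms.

The sample space is all 5-subsets of the 23: C(23,5) = 33649.
Selections with exactly 2 fresh: choose 2 of the 11 fresh and 3 of the 12 expired, C(11,2)·C(12,3) = 55·220 = 12100.
Probability = 12100/33649 = 1100/3059.

1100/3059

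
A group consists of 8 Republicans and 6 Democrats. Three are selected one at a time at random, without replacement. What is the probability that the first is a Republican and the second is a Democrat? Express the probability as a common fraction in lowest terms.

Multiply the conditional probabilities at each draw: 8/14 · 6/13 = 48/182 = 24/91.

24/91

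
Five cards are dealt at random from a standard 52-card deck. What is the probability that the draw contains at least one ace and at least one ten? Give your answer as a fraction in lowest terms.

6509/64974

There are C(52,5) = 2598960 possible draws.
By inclusion-exclusion on the complements, draws missing all aces or all tens: C(48,5) + C(48,5) − C(44,5) = 1712304 + 1712304 − 1086008 = 2338600.
So draws with at least one of each: 2598960 − 2338600 = 260360, probability 260360/2598960 = 6509/64974.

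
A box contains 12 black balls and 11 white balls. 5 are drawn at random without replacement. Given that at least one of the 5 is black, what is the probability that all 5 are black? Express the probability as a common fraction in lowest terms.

Work in counts. Selections with at least one black: C(23,5) − C(11,5) = 33649 − 462 = 33187.
Of those, selections where all 5 are black: C(12,5) = 792.
Conditional probability = 792/33187 = 72/3017.

72/3017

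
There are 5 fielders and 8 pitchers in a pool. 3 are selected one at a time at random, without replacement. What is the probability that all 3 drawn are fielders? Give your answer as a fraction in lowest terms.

5/143

Multiply the conditional probabilities at each draw: 5/13 · 4/12 · 3/11 = 60/1716 = 5/143.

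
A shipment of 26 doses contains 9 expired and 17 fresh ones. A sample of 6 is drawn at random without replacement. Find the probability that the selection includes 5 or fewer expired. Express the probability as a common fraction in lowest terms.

16439/16445

Total selections: C(26,6) = 230230.
Favorable selections (5 or fewer expired): C(9,0)·C(17,6) + C(9,1)·C(17,5) + C(9,2)·C(17,4) + C(9,3)·C(17,3) + C(9,4)·C(17,2) + C(9,5)·C(17,1) = 12376 + 55692 + 85680 + 57120 + 17136 + 2142 = 230146.
Probability = 230146/230230 = 16439/16445.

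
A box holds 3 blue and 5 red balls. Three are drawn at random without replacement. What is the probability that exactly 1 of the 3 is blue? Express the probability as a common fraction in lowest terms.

The sample space is all 3-subsets of the 8: C(8,3) = 56.
Selections with exactly 1 blue: choose 1 of the 3 blue and 2 of the 5 red, C(3,1)·C(5,2) = 3·10 = 30.
Probability = 30/56 = 15/28.

15/28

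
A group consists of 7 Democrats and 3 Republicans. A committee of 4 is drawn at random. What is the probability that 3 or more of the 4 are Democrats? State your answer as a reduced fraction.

Total selections: C(10,4) = 210.
Favorable selections (3 or more Democrats): C(7,3)·C(3,1) + C(7,4)·C(3,0) = 105 + 35 = 140.
Probability = 140/210 = 2/3.

2/3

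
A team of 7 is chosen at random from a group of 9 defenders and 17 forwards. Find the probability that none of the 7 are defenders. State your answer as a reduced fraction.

17/575

There are C(26,7) = 657800 possible selections.
Selections with no defenders (all forwards): C(17,7) = 19448.
Probability = 19448/657800 = 17/575.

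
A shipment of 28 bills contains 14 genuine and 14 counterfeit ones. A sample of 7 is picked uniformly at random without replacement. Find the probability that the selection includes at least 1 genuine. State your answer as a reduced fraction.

344/345

Total selections: C(28,7) = 1184040.
The complement is all 7 are counterfeit: C(14,7) = 3432.
Probability = 1 − 3432/1184040 = 1180608/1184040 = 344/345.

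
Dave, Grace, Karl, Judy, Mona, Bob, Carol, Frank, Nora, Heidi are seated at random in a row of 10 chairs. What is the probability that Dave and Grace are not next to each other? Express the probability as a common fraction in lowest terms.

4/5

There are 10! = 3628800 arrangements.
Arrangements with Dave and Grace adjacent: 2·9! = 725760.
So not adjacent: 3628800 − 725760 = 2903040, probability 2903040/3628800 = 4/5.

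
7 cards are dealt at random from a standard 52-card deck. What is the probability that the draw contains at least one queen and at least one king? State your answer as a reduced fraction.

There are C(52,7) = 133784560 possible draws.
By inclusion-exclusion on the complements, draws missing all queens or all kings: C(48,7) + C(48,7) − C(44,7) = 73629072 + 73629072 − 38320568 = 108937576.
So draws with at least one of each: 133784560 − 108937576 = 24846984, probability 24846984/133784560 = 3105873/16723070.

3105873/16723070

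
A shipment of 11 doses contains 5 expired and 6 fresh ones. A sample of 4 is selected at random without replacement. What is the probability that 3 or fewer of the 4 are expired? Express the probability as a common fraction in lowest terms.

65/66

Total selections: C(11,4) = 330.
The complement is exactly 4 expired: C(5,4)·C(6,0) = 5.
Probability = 1 − 5/330 = 325/330 = 65/66.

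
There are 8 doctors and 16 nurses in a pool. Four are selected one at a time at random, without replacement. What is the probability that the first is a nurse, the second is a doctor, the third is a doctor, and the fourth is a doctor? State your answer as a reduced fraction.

16/759

Multiply the conditional probabilities at each draw: 16/24 · 8/23 · 7/22 · 6/21 = 5376/255024 = 16/759.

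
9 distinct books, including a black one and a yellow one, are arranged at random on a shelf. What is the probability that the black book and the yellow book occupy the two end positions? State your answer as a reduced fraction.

1/36

There are 9! = 362880 arrangements.
Place the black book and the yellow book at the ends in 2 ways, arrange the remaining 7 in 7! = 5040 ways: 2·5040 = 10080.
Probability = 10080/362880 = 1/36.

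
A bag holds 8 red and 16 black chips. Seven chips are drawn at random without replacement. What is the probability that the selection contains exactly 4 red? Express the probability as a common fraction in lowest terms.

The sample space is all 7-subsets of the 24: C(24,7) = 346104.
Selections with exactly 4 red: choose 4 of the 8 red and 3 of the 16 black, C(8,4)·C(16,3) = 70·560 = 39200.
Probability = 39200/346104 = 4900/43263.

4900/43263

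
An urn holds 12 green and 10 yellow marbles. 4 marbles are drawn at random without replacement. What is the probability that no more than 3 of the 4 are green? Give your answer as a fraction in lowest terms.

124/133

There are C(22,4) = 7315 ways to choose the 4.
The complement is exactly 4 green: C(12,4)·C(10,0) = 495.
Probability = 1 − 495/7315 = 6820/7315 = 124/133.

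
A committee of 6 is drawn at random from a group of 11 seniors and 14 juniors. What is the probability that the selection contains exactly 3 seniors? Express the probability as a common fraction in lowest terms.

39/115

The sample space is all 6-subsets of the 25: C(25,6) = 177100.
Selections with exactly 3 seniors: choose 3 of the 11 seniors and 3 of the 14 juniors, C(11,3)·C(14,3) = 165·364 = 60060.
Probability = 60060/177100 = 39/115.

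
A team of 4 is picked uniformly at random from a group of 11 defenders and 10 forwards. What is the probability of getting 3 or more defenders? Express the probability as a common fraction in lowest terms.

44/133

There are C(21,4) = 5985 ways to choose the 4.
Favorable selections (3 or more defenders): C(11,3)·C(10,1) + C(11,4)·C(10,0) = 1650 + 330 = 1980.
Probability = 1980/5985 = 44/133.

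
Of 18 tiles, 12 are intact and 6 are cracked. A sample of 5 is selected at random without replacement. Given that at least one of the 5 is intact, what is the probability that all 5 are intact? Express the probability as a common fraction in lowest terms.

Work in counts. Selections with at least one intact: C(18,5) − C(6,5) = 8568 − 6 = 8562.
Of those, selections where all 5 are intact: C(12,5) = 792.
Conditional probability = 792/8562 = 132/1427.

132/1427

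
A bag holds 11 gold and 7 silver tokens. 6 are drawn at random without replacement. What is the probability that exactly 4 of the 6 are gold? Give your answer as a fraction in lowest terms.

165/442

The sample space is all 6-subsets of the 18: C(18,6) = 18564.
Selections with exactly 4 gold: choose 4 of the 11 gold and 2 of the 7 silver, C(11,4)·C(7,2) = 330·21 = 6930.
Probability = 6930/18564 = 165/442.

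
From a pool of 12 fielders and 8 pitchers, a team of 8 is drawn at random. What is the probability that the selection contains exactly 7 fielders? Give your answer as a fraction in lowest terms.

There are C(20,8) = 125970 ways to choose 8 from 20.
Selections with exactly 7 fielders: choose 7 of the 12 fielders and 1 of the 8 pitchers, C(12,7)·C(8,1) = 792·8 = 6336.
Probability = 6336/125970 = 1056/20995.

1056/20995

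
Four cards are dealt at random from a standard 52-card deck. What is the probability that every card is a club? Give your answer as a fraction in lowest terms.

11/4165

There are C(52,4) = 270725 possible 4-card hands.
Hands that are all clubs: C(13,4) = 715.
Probability = 715/270725 = 11/4165.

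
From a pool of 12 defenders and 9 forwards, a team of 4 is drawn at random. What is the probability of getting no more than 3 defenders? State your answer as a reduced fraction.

There are C(21,4) = 5985 ways to choose the 4.
The complement is exactly 4 defenders: C(12,4)·C(9,0) = 495.
Probability = 1 − 495/5985 = 5490/5985 = 122/133.

122/133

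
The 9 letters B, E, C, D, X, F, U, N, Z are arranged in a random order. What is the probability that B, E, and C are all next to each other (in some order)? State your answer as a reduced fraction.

There are 9! = 362880 arrangements.
Treat the three as one block: 7! placements × 3! orders within the block = 5040·6 = 30240.
Probability = 30240/362880 = 1/12.

1/12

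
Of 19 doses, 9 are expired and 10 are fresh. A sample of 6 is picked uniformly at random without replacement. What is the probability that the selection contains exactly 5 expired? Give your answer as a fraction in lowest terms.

The sample space is all 6-subsets of the 19: C(19,6) = 27132.
Selections with exactly 5 expired: choose 5 of the 9 expired and 1 of the 10 fresh, C(9,5)·C(10,1) = 126·10 = 1260.
Probability = 1260/27132 = 15/323.

15/323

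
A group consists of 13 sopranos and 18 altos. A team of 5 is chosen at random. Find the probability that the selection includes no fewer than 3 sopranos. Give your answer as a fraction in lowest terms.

2145/6293

There are C(31,5) = 169911 ways to choose the 5.
Favorable selections (no fewer than 3 sopranos): C(13,3)·C(18,2) + C(13,4)·C(18,1) + C(13,5)·C(18,0) = 43758 + 12870 + 1287 = 57915.
Probability = 57915/169911 = 2145/6293.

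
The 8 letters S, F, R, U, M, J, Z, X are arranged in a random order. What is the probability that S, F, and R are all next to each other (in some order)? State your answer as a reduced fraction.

3/28

There are 8! = 40320 arrangements.
Treat the three as one block: 6! placements × 3! orders within the block = 720·6 = 4320.
Probability = 4320/40320 = 3/28.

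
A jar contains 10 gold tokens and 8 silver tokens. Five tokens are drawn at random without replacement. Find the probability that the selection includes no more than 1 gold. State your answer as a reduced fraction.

3/34

There are C(18,5) = 8568 ways to choose the 5.
Favorable selections (no more than 1 gold): C(10,0)·C(8,5) + C(10,1)·C(8,4) = 56 + 700 = 756.
Probability = 756/8568 = 3/34.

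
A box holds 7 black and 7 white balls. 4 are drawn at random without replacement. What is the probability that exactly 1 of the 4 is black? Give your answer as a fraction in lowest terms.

Total number of selections: C(14,4) = 1001.
Selections with exactly 1 black: choose 1 of the 7 black and 3 of the 7 white, C(7,1)·C(7,3) = 7·35 = 245.
Probability = 245/1001 = 35/143.

35/143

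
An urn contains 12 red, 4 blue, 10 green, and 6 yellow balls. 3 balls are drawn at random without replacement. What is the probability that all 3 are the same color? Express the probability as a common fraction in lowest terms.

91/1240

There are C(32,3) = 4960 ways to draw 3 balls.
All same color: C(12,3) + C(4,3) + C(10,3) + C(6,3) = 220 + 4 + 120 + 20 = 364.
Probability = 364/4960 = 91/1240.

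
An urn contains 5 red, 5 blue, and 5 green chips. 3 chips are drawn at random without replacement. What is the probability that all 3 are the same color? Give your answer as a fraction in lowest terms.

There are C(15,3) = 455 ways to draw 3 chips.
All same color: C(5,3) + C(5,3) + C(5,3) = 10 + 10 + 10 = 30.
Probability = 30/455 = 6/91.

6/91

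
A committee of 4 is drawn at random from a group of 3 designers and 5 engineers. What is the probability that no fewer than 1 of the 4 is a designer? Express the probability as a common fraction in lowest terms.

13/14

There are C(8,4) = 70 ways to choose the 4.
The complement is all 4 are engineers: C(5,4) = 5.
Probability = 1 − 5/70 = 65/70 = 13/14.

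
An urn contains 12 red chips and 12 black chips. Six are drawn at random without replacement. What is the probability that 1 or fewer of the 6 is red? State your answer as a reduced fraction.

237/3059

There are C(24,6) = 134596 ways to choose the 6.
Favorable selections (1 or fewer red): C(12,0)·C(12,6) + C(12,1)·C(12,5) = 924 + 9504 = 10428.
Probability = 10428/134596 = 237/3059.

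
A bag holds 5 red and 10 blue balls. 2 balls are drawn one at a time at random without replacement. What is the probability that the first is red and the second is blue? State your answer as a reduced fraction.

Multiply the conditional probabilities at each draw: 5/15 · 10/14 = 50/210 = 5/21.

5/21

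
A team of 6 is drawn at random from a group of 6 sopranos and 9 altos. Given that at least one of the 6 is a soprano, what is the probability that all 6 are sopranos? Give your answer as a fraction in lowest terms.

Work in counts. Selections with at least one soprano: C(15,6) − C(9,6) = 5005 − 84 = 4921.
Of those, selections where all 6 are sopranos: C(6,6) = 1.
Conditional probability = 1/4921.

1/4921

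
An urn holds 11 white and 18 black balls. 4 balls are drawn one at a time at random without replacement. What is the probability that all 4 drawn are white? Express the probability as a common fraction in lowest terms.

110/7917

Multiply the conditional probabilities at each draw: 11/29 · 10/28 · 9/27 · 8/26 = 7920/570024 = 110/7917.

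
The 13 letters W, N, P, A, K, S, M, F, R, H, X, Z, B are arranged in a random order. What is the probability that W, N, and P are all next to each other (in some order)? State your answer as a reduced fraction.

1/26

There are 13! = 6227020800 arrangements.
Treat the three as one block: 11! placements × 3! orders within the block = 39916800·6 = 239500800.
Probability = 239500800/6227020800 = 1/26.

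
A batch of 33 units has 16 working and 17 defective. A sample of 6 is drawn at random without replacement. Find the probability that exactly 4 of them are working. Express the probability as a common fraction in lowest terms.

2210/9889

Total number of selections: C(33,6) = 1107568.
Selections with exactly 4 working: choose 4 of the 16 working and 2 of the 17 defective, C(16,4)·C(17,2) = 1820·136 = 247520.
Probability = 247520/1107568 = 2210/9889.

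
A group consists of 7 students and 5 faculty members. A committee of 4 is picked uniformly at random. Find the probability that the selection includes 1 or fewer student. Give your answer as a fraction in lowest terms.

5/33

There are C(12,4) = 495 ways to choose the 4.
Favorable selections (1 or fewer student): C(7,0)·C(5,4) + C(7,1)·C(5,3) = 5 + 70 = 75.
Probability = 75/495 = 5/33.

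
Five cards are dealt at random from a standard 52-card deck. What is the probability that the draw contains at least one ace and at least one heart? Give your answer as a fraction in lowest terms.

There are C(52,5) = 2598960 possible draws.
By inclusion-exclusion on the complements, draws missing all aces or all hearts: C(48,5) + C(39,5) − C(36,5) = 1712304 + 575757 − 376992 = 1911069.
So draws with at least one of each: 2598960 − 1911069 = 687891, probability 687891/2598960 = 229297/866320.

229297/866320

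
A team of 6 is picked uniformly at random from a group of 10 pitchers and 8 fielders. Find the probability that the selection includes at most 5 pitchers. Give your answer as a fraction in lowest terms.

There are C(18,6) = 18564 ways to choose the 6.
Favorable selections (at most 5 pitchers): C(10,0)·C(8,6) + C(10,1)·C(8,5) + C(10,2)·C(8,4) + C(10,3)·C(8,3) + C(10,4)·C(8,2) + C(10,5)·C(8,1) = 28 + 560 + 3150 + 6720 + 5880 + 2016 = 18354.
Probability = 18354/18564 = 437/442.

437/442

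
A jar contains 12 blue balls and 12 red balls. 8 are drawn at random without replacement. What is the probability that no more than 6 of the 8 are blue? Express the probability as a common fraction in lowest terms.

There are C(24,8) = 735471 ways to choose the 8.
Count the complement (more than 6 blue): C(12,7)·C(12,1) + C(12,8)·C(12,0) = 9504 + 495 = 9999.
Probability = 1 − 9999/735471 = 725472/735471 = 7328/7429.

7328/7429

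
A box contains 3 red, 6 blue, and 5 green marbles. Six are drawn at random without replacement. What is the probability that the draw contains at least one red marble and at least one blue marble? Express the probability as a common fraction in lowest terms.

359/429

There are C(14,6) = 3003 possible draws.
By inclusion-exclusion on the complements, draws missing all red or all blue: C(11,6) + C(8,6) − C(5,6) = 462 + 28 − 0 = 490.
So draws with at least one of each: 3003 − 490 = 2513, probability 2513/3003 = 359/429.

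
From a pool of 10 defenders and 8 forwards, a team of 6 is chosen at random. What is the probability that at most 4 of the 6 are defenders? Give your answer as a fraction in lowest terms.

389/442

Total selections: C(18,6) = 18564.
Count the complement (more than 4 defenders): C(10,5)·C(8,1) + C(10,6)·C(8,0) = 2016 + 210 = 2226.
Probability = 1 − 2226/18564 = 16338/18564 = 389/442.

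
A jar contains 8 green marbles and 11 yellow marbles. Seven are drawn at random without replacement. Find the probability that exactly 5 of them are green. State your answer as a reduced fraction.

There are C(19,7) = 50388 ways to choose 7 from 19.
Selections with exactly 5 green: choose 5 of the 8 green and 2 of the 11 yellow, C(8,5)·C(11,2) = 56·55 = 3080.
Probability = 3080/50388 = 770/12597.

770/12597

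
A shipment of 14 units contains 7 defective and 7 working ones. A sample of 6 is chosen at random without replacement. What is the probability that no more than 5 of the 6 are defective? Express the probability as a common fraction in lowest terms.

428/429

Total selections: C(14,6) = 3003.
The complement is exactly 6 defective: C(7,6)·C(7,0) = 7.
Probability = 1 − 7/3003 = 2996/3003 = 428/429.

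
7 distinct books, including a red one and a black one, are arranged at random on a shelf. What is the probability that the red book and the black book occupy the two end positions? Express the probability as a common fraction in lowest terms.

There are 7! = 5040 arrangements.
Place the red book and the black book at the ends in 2 ways, arrange the remaining 5 in 5! = 120 ways: 2·120 = 240.
Probability = 240/5040 = 1/21.

1/21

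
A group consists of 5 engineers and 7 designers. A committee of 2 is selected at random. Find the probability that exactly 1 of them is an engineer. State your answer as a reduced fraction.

35/66

The sample space is all 2-subsets of the 12: C(12,2) = 66.
Selections with exactly 1 engineer: choose 1 of the 5 engineers and 1 of the 7 designers, C(5,1)·C(7,1) = 5·7 = 35.
Probability = 35/66.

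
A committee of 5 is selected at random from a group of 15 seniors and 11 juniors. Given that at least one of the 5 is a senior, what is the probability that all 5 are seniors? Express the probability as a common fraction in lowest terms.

273/5938

Work in counts. Selections with at least one senior: C(26,5) − C(11,5) = 65780 − 462 = 65318.
Of those, selections where all 5 are seniors: C(15,5) = 3003.
Conditional probability = 3003/65318 = 273/5938.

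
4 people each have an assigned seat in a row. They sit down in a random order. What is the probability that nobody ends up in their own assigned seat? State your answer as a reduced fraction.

There are 4! = 24 seatings.
By inclusion-exclusion, seatings with no fixed points: C(4,0)·4! − C(4,1)·3! + C(4,2)·2! − C(4,3)·1! + C(4,4)·0! = 9.
Probability = 9/24 = 3/8.

3/8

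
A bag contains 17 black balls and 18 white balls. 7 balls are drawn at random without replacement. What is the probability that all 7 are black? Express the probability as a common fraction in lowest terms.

13/4495

There are C(35,7) = 6724520 possible selections.
Selections with all black: C(17,7) = 19448.
Probability = 19448/6724520 = 13/4495.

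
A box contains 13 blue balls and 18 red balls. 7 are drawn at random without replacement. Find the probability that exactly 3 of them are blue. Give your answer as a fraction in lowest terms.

Total number of selections: C(31,7) = 2629575.
Selections with exactly 3 blue: choose 3 of the 13 blue and 4 of the 18 red, C(13,3)·C(18,4) = 286·3060 = 875160.
Probability = 875160/2629575 = 1496/4495.

1496/4495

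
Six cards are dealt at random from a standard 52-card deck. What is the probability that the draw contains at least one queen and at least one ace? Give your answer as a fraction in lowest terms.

718637/5089630

There are C(52,6) = 20358520 possible draws.
By inclusion-exclusion on the complements, draws missing all queens or all aces: C(48,6) + C(48,6) − C(44,6) = 12271512 + 12271512 − 7059052 = 17483972.
So draws with at least one of each: 20358520 − 17483972 = 2874548, probability 2874548/20358520 = 718637/5089630.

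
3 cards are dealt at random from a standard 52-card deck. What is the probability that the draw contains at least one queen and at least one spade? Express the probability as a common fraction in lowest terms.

There are C(52,3) = 22100 possible draws.
By inclusion-exclusion on the complements, draws missing all queens or all spades: C(48,3) + C(39,3) − C(36,3) = 17296 + 9139 − 7140 = 19295.
So draws with at least one of each: 22100 − 19295 = 2805, probability 2805/22100 = 33/260.

33/260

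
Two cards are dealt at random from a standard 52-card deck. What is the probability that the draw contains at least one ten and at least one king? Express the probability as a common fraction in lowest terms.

8/663

There are C(52,2) = 1326 possible draws.
By inclusion-exclusion on the complements, draws missing all tens or all kings: C(48,2) + C(48,2) − C(44,2) = 1128 + 1128 − 946 = 1310.
So draws with at least one of each: 1326 − 1310 = 16, probability 16/1326 = 8/663.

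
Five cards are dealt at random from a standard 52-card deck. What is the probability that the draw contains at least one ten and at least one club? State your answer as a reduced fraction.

229297/866320

There are C(52,5) = 2598960 possible draws.
By inclusion-exclusion on the complements, draws missing all tens or all clubs: C(48,5) + C(39,5) − C(36,5) = 1712304 + 575757 − 376992 = 1911069.
So draws with at least one of each: 2598960 − 1911069 = 687891, probability 687891/2598960 = 229297/866320.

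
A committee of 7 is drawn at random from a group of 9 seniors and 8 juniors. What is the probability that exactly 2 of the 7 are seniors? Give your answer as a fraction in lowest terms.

There are C(17,7) = 19448 ways to choose 7 from 17.
Selections with exactly 2 seniors: choose 2 of the 9 seniors and 5 of the 8 juniors, C(9,2)·C(8,5) = 36·56 = 2016.
Probability = 2016/19448 = 252/2431.

252/2431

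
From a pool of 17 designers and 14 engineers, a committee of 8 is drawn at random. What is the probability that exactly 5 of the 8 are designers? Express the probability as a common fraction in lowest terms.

173264/606825

The sample space is all 8-subsets of the 31: C(31,8) = 7888725.
Selections with exactly 5 designers: choose 5 of the 17 designers and 3 of the 14 engineers, C(17,5)·C(14,3) = 6188·364 = 2252432.
Probability = 2252432/7888725 = 173264/606825.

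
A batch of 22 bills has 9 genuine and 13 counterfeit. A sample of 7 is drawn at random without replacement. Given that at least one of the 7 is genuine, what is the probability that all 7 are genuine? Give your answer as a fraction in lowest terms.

Work in counts. Selections with at least one genuine: C(22,7) − C(13,7) = 170544 − 1716 = 168828.
Of those, selections where all 7 are genuine: C(9,7) = 36.
Conditional probability = 36/168828 = 3/14069.

3/14069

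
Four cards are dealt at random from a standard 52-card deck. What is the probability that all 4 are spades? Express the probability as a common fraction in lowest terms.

11/4165

There are C(52,4) = 270725 possible 4-card hands.
Hands that are all spades: C(13,4) = 715.
Probability = 715/270725 = 11/4165.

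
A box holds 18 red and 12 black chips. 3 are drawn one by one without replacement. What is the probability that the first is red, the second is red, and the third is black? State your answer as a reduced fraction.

Multiply the conditional probabilities at each draw: 18/30 · 17/29 · 12/28 = 3672/24360 = 153/1015.

153/1015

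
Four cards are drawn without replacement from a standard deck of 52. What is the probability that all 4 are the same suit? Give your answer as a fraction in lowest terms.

There are C(52,4) = 270725 possible 4-card hands.
Hands of one suit: 4 suits × C(13,4) = 4·715 = 2860.
Probability = 2860/270725 = 44/4165.

44/4165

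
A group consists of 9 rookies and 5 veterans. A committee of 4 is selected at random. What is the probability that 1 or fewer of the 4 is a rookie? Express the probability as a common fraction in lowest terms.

95/1001

There are C(14,4) = 1001 ways to choose the 4.
Favorable selections (1 or fewer rookie): C(9,0)·C(5,4) + C(9,1)·C(5,3) = 5 + 90 = 95.
Probability = 95/1001.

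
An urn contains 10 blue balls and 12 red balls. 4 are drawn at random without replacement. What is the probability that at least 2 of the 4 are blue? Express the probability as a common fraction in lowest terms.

12/19

Total selections: C(22,4) = 7315.
Count the complement (fewer than 2 blue): C(10,0)·C(12,4) + C(10,1)·C(12,3) = 495 + 2200 = 2695.
Probability = 1 − 2695/7315 = 4620/7315 = 12/19.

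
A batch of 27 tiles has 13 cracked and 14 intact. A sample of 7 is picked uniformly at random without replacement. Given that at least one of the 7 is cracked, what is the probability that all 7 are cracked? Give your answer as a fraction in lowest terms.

2/1031

Work in counts. Selections with at least one cracked: C(27,7) − C(14,7) = 888030 − 3432 = 884598.
Of those, selections where all 7 are cracked: C(13,7) = 1716.
Conditional probability = 1716/884598 = 2/1031.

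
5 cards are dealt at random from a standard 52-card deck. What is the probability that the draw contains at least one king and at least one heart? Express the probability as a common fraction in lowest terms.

229297/866320

There are C(52,5) = 2598960 possible draws.
By inclusion-exclusion on the complements, draws missing all kings or all hearts: C(48,5) + C(39,5) − C(36,5) = 1712304 + 575757 − 376992 = 1911069.
So draws with at least one of each: 2598960 − 1911069 = 687891, probability 687891/2598960 = 229297/866320.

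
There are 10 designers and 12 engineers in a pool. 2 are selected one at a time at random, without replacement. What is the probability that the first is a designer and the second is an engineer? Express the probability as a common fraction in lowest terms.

Multiply the conditional probabilities at each draw: 10/22 · 12/21 = 120/462 = 20/77.

20/77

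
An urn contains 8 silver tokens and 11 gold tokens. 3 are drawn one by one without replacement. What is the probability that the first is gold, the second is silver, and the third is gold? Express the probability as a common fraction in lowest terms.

Multiply the conditional probabilities at each draw: 11/19 · 8/18 · 10/17 = 880/5814 = 440/2907.

440/2907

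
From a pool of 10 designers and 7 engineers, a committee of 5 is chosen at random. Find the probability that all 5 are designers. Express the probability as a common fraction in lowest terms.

There are C(17,5) = 6188 possible selections.
Selections with all designers: C(10,5) = 252.
Probability = 252/6188 = 9/221.

9/221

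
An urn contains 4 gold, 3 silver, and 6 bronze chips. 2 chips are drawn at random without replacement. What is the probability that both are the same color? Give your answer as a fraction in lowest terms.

4/13

There are C(13,2) = 78 ways to draw 2 chips.
All same color: C(4,2) + C(3,2) + C(6,2) = 6 + 3 + 15 = 24.
Probability = 24/78 = 4/13.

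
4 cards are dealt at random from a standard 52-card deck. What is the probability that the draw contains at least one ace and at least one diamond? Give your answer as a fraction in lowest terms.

52799/270725

There are C(52,4) = 270725 possible draws.
By inclusion-exclusion on the complements, draws missing all aces or all diamonds: C(48,4) + C(39,4) − C(36,4) = 194580 + 82251 − 58905 = 217926.
So draws with at least one of each: 270725 − 217926 = 52799, probability 52799/270725.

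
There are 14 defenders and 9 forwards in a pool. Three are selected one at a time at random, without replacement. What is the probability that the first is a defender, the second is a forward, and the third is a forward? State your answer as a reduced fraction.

24/253

Multiply the conditional probabilities at each draw: 14/23 · 9/22 · 8/21 = 1008/10626 = 24/253.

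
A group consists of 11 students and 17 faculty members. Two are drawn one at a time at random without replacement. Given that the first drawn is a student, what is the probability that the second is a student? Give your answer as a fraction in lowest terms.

After removing one student, 27 remain: 10 students and 17 faculty members.
So the probability the next is a student is 10/27.

10/27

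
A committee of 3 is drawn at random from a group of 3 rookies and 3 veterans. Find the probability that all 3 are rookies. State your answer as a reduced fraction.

There are C(6,3) = 20 possible selections.
Selections with all rookies: C(3,3) = 1.
Probability = 1/20.

1/20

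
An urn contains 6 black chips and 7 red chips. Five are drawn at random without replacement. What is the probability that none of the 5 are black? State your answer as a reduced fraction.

There are C(13,5) = 1287 possible selections.
Selections with no black (all red): C(7,5) = 21.
Probability = 21/1287 = 7/429.

7/429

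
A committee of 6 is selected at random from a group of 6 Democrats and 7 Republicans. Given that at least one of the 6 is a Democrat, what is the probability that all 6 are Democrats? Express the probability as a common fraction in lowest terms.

Work in counts. Selections with at least one Democrat: C(13,6) − C(7,6) = 1716 − 7 = 1709.
Of those, selections where all 6 are Democrats: C(6,6) = 1.
Conditional probability = 1/1709.

1/1709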